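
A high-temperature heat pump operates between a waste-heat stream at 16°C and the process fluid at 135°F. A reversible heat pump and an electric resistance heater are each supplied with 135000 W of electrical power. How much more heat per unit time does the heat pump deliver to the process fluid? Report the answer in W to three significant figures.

In absolute terms T_C = 289.15 K and T_H = 330.37 K, so ΔT = 41.22 K.
COP_Carnot = T_H/ΔT = 330.37/41.22 = 8.014.
The heat pump delivers Q̇_H = COP × Ẇ = 1082000 W; the resistance heater delivers Ẇ = 135000 W.
Extra = (COP − 1)·Ẇ = 946900 W.

947000 W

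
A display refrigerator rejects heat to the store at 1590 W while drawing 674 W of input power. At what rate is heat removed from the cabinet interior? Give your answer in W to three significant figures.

916 W

For a cyclic device the first law requires Q̇_H = Q̇_C + Ẇ.
Q̇_C = Q̇_H − Ẇ = 916.0 W.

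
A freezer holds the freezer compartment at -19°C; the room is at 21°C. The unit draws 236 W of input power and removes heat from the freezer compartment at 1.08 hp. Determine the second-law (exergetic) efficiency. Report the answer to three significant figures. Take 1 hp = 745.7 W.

0.537

Converting, Q̇_C = 1.080 hp = 805.4 W, so COP_actual = Q̇_C/Ẇ = 805.4/236.0 = 3.413.
In absolute terms T_C = 254.15 K and T_H = 294.15 K, so ΔT = 40.00 K.
COP_Carnot = T_C/ΔT = 254.15/40.00 = 6.354.
η_II = COP_actual/COP_Carnot = 3.413/6.354 = 0.5371.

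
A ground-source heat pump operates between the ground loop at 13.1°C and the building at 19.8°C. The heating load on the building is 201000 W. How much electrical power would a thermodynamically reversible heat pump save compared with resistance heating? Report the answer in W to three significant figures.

In absolute terms T_C = 286.25 K and T_H = 292.95 K, so ΔT = 6.700 K.
COP_Carnot = T_H/ΔT = 292.95/6.700 = 43.72.
Resistance heating needs Ẇ_res = Q̇_H = 201000 W; the reversible heat pump needs only Ẇ_hp = Q̇_H/COP = 4597 W.
Saving = 201000 − 4597 = 196400 W.

196000 W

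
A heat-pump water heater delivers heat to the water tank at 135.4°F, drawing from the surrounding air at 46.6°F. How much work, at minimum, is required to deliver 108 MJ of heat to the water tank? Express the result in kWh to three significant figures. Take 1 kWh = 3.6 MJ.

In absolute terms T_C = 281.26 K and T_H = 330.59 K, so ΔT = 49.33 K.
The reversible limit is COP_HP = T_H/ΔT = 6.701, so W_min = Q_H/COP = Q_H·ΔT/T_H.
W_min = 108.0 × 49.33/330.59 = 16.12 MJ = 4.477 kWh.

4.48 kWh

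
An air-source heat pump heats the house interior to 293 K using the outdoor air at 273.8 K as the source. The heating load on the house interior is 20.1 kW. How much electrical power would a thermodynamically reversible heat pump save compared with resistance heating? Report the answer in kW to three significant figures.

The reservoir spacing is ΔT = 293 − 273.8 = 19.20 K.
COP_Carnot = T_H/ΔT = 293.00/19.20 = 15.26.
Resistance heating needs Ẇ_res = Q̇_H = 20.10 kW; the reversible heat pump needs only Ẇ_hp = Q̇_H/COP = 1.317 kW.
Saving = 20.10 − 1.317 = 18.78 kW.

18.8 kW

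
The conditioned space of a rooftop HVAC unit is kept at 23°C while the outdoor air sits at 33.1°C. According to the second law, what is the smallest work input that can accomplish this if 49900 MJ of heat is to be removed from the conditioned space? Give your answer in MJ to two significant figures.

1700 MJ

In absolute terms T_C = 296.15 K and T_H = 306.25 K, so ΔT = 10.10 K.
The reversible limit is COP_R = T_C/ΔT = 29.32, so W_min = Q_C/COP = Q_C·ΔT/T_C.
W_min = 49900 × 10.10/296.15 = 1702 MJ.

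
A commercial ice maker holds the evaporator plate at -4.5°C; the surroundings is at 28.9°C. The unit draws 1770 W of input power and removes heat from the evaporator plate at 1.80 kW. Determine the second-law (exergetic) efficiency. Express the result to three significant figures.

0.126

Converting, Q̇_C = 1.800 kW = 1800 W, so COP_actual = Q̇_C/Ẇ = 1800/1770 = 1.017.
In absolute terms T_C = 268.65 K and T_H = 302.05 K, so ΔT = 33.40 K.
COP_Carnot = T_C/ΔT = 268.65/33.40 = 8.043.
η_II = COP_actual/COP_Carnot = 1.017/8.043 = 0.1264.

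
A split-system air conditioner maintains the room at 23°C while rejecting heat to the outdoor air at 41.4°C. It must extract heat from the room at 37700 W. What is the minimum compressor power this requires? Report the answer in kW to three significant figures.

In absolute terms T_C = 296.15 K and T_H = 314.55 K, so ΔT = 18.40 K.
COP_Carnot = T_C/ΔT = 296.15/18.40 = 16.10.
Ẇ_min = Q̇/COP_Carnot = 37700/16.10 = 2342 W = 2.342 kW.

2.34 kW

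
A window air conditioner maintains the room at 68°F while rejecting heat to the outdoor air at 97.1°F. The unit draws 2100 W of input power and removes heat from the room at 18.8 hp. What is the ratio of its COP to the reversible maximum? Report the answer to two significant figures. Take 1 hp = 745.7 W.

Converting, Q̇_C = 18.80 hp = 14020 W, so COP_actual = Q̇_C/Ẇ = 14020/2100 = 6.676.
In absolute terms T_C = 293.15 K and T_H = 309.32 K, so ΔT = 16.17 K.
COP_Carnot = T_C/ΔT = 293.15/16.17 = 18.13.
η_II = COP_actual/COP_Carnot = 6.676/18.13 = 0.3682.

0.37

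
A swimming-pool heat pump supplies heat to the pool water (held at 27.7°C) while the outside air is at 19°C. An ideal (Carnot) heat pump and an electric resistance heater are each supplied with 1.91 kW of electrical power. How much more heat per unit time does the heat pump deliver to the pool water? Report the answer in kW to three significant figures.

64.1 kW

In absolute terms T_C = 292.15 K and T_H = 300.85 K, so ΔT = 8.700 K.
COP_Carnot = T_H/ΔT = 300.85/8.700 = 34.58.
The heat pump delivers Q̇_H = COP × Ẇ = 66.05 kW; the resistance heater delivers Ẇ = 1.910 kW.
Extra = (COP − 1)·Ẇ = 64.14 kW.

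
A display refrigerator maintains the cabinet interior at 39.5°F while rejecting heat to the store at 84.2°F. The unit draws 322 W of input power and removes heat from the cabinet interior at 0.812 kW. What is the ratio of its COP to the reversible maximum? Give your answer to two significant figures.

0.23

Converting, Q̇_C = 0.8120 kW = 812.0 W, so COP_actual = Q̇_C/Ẇ = 812.0/322.0 = 2.522.
In absolute terms T_C = 277.32 K and T_H = 302.15 K, so ΔT = 24.83 K.
COP_Carnot = T_C/ΔT = 277.32/24.83 = 11.17.
η_II = COP_actual/COP_Carnot = 2.522/11.17 = 0.2258.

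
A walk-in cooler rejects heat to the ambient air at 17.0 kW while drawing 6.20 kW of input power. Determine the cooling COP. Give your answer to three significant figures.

1.74

The first law gives Q̇_H = Q̇_C + Ẇ, so the three rates are Q̇_C = 10.80, Q̇_H = 17.00, Ẇ = 6.200 kW.
COP_R = Q̇_C/Ẇ = 10.80/6.200 = 1.742.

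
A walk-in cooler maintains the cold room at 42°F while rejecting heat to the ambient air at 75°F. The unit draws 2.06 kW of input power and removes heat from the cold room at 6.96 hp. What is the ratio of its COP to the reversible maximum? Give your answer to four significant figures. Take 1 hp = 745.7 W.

Converting, Q̇_C = 6.960 hp = 5.190 kW, so COP_actual = Q̇_C/Ẇ = 5.190/2.060 = 2.519.
In absolute terms T_C = 278.71 K and T_H = 297.04 K, so ΔT = 18.33 K.
COP_Carnot = T_C/ΔT = 278.71/18.33 = 15.20.
η_II = COP_actual/COP_Carnot = 2.519/15.20 = 0.1657.

0.1657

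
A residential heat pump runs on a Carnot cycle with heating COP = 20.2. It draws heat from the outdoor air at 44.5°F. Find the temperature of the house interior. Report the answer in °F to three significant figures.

70.8 °F

COP_HP = T_H/(T_H − T_C) rearranges to T_H = COP·T_C/(COP − 1).
With T_C = 280.09 K, T_H = 20.2 × 280.09/19.20 = 294.68 K.
Converting, 294.68 K = 70.76°F.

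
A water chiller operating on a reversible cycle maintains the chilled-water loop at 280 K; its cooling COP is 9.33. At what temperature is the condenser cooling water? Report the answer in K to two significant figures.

310 K

COP_R = T_C/(T_H − T_C) gives T_H − T_C = T_C/COP.
With T_C = 280.00 K, T_H = 280.00 × (1 + 1/9.33) = 310.01 K.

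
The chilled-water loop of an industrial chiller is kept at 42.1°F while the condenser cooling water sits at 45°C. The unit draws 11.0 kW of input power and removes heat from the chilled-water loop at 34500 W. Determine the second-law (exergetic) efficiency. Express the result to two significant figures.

Converting, Q̇_C = 34500 W = 34.50 kW, so COP_actual = Q̇_C/Ẇ = 34.50/11.00 = 3.136.
In absolute terms T_C = 278.76 K and T_H = 318.15 K, so ΔT = 39.39 K.
COP_Carnot = T_C/ΔT = 278.76/39.39 = 7.077.
η_II = COP_actual/COP_Carnot = 3.136/7.077 = 0.4432.

0.44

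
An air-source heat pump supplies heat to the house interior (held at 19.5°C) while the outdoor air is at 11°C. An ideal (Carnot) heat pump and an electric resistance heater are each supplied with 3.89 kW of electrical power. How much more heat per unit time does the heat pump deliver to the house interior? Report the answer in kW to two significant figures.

130 kW

In absolute terms T_C = 284.15 K and T_H = 292.65 K, so ΔT = 8.500 K.
COP_Carnot = T_H/ΔT = 292.65/8.500 = 34.43.
The heat pump delivers Q̇_H = COP × Ẇ = 133.9 kW; the resistance heater delivers Ẇ = 3.890 kW.
Extra = (COP − 1)·Ẇ = 130.0 kW.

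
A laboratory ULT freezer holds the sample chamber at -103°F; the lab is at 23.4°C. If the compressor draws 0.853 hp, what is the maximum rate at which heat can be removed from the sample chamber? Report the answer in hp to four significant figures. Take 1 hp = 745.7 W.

1.718 hp

In absolute terms T_C = 198.15 K and T_H = 296.55 K, so ΔT = 98.40 K.
COP_Carnot = T_C/ΔT = 198.15/98.40 = 2.014.
Q̇_max = COP_Carnot × Ẇ = 2.014 × 0.8530 hp = 1.718 hp.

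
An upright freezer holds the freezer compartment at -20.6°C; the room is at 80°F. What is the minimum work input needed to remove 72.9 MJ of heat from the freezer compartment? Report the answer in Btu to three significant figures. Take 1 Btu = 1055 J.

12900 Btu

In absolute terms T_C = 252.55 K and T_H = 299.82 K, so ΔT = 47.27 K.
The reversible limit is COP_R = T_C/ΔT = 5.343, so W_min = Q_C/COP = Q_C·ΔT/T_C.
W_min = 72.90 × 47.27/252.55 = 13.64 MJ = 12930 Btu.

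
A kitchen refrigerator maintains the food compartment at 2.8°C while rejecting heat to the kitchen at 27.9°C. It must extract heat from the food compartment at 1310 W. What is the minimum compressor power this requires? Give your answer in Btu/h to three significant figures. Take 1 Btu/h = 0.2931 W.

In absolute terms T_C = 275.95 K and T_H = 301.05 K, so ΔT = 25.10 K.
COP_Carnot = T_C/ΔT = 275.95/25.10 = 10.99.
Ẇ_min = Q̇/COP_Carnot = 1310/10.99 = 119.2 W = 406.5 Btu/h.

407 Btu/h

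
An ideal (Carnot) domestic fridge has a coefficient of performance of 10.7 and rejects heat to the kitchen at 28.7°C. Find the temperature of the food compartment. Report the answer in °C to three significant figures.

For a Carnot refrigerator COP_R = T_C/(T_H − T_C), so T_C = COP·T_H/(1 + COP).
With T_H = 301.85 K, T_C = 10.7 × 301.85/11.70 = 276.05 K.
Converting, 276.05 K = 2.90°C.

2.90 °C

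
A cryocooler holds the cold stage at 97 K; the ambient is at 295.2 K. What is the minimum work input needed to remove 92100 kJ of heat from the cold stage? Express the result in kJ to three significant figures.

188000 kJ

The reservoir spacing is ΔT = 295.2 − 97 = 198.2 K.
The reversible limit is COP_R = T_C/ΔT = 0.4894, so W_min = Q_C/COP = Q_C·ΔT/T_C.
W_min = 92100 × 198.2/97.00 = 188200 kJ.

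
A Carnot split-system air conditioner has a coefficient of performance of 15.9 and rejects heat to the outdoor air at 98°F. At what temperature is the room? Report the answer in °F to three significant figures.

For a Carnot refrigerator COP_R = T_C/(T_H − T_C), so T_C = COP·T_H/(1 + COP).
With T_H = 309.82 K, T_C = 15.9 × 309.82/16.90 = 291.48 K.
Converting, 291.48 K = 65.00°F.

65.0 °F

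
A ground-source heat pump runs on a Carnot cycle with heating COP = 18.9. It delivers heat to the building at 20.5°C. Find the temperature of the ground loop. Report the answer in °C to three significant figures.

4.96 °C

COP_HP = T_H/(T_H − T_C) gives T_H − T_C = T_H/COP.
With T_H = 293.65 K, T_C = 293.65 × (1 − 1/18.9) = 278.11 K.
Converting, 278.11 K = 4.96°C.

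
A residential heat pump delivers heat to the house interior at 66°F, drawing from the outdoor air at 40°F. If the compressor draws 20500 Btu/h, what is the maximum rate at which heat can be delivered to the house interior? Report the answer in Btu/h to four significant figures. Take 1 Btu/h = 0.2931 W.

414500 Btu/h

In absolute terms T_C = 277.59 K and T_H = 292.04 K, so ΔT = 14.44 K.
COP_Carnot = T_H/ΔT = 292.04/14.44 = 20.22.
Q̇_max = COP_Carnot × Ẇ = 20.22 × 20500 Btu/h = 414500 Btu/h.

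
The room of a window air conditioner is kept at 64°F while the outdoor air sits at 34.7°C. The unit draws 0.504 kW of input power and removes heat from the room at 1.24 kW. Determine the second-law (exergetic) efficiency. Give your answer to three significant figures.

COP_actual = Q̇_C/Ẇ = 1.240/0.5040 = 2.460.
In absolute terms T_C = 290.93 K and T_H = 307.85 K, so ΔT = 16.92 K.
COP_Carnot = T_C/ΔT = 290.93/16.92 = 17.19.
η_II = COP_actual/COP_Carnot = 2.460/17.19 = 0.1431.

0.143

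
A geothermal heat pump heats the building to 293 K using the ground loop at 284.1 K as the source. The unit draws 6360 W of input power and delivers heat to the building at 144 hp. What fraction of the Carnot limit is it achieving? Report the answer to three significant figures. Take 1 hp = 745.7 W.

Converting, Q̇_H = 144.0 hp = 107400 W, so COP_actual = Q̇_H/Ẇ = 107400/6360 = 16.88.
The reservoir spacing is ΔT = 293 − 284.1 = 8.900 K.
COP_Carnot = T_H/ΔT = 293.00/8.900 = 32.92.
η_II = COP_actual/COP_Carnot = 16.88/32.92 = 0.5129.

0.513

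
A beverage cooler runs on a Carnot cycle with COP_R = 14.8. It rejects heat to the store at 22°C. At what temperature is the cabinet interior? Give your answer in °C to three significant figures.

3.32 °C

For a Carnot refrigerator COP_R = T_C/(T_H − T_C), so T_C = COP·T_H/(1 + COP).
With T_H = 295.15 K, T_C = 14.8 × 295.15/15.80 = 276.47 K.
Converting, 276.47 K = 3.32°C.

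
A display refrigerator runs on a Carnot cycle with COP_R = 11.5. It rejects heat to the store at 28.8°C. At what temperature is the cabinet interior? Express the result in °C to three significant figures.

4.64 °C

For a Carnot refrigerator COP_R = T_C/(T_H − T_C), so T_C = COP·T_H/(1 + COP).
With T_H = 301.95 K, T_C = 11.5 × 301.95/12.50 = 277.79 K.
Converting, 277.79 K = 4.64°C.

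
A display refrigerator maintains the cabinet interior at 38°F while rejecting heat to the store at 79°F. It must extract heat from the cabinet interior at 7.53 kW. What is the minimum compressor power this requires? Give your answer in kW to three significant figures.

0.620 kW

In absolute terms T_C = 276.48 K and T_H = 299.26 K, so ΔT = 22.78 K.
COP_Carnot = T_C/ΔT = 276.48/22.78 = 12.14.
Ẇ_min = Q̇/COP_Carnot = 7.530/12.14 = 0.6204 kW.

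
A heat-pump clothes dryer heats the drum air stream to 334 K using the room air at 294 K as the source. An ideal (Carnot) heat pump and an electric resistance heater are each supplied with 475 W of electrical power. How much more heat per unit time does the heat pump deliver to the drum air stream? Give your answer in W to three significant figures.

The reservoir spacing is ΔT = 334 − 294 = 40.00 K.
COP_Carnot = T_H/ΔT = 334.00/40.00 = 8.350.
The heat pump delivers Q̇_H = COP × Ẇ = 3966 W; the resistance heater delivers Ẇ = 475.0 W.
Extra = (COP − 1)·Ẇ = 3491 W.

3490 W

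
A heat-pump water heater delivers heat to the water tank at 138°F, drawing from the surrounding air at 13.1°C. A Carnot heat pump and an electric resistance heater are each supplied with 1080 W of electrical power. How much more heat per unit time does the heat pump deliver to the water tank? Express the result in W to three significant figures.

6750 W

In absolute terms T_C = 286.25 K and T_H = 332.04 K, so ΔT = 45.79 K.
COP_Carnot = T_H/ΔT = 332.04/45.79 = 7.252.
The heat pump delivers Q̇_H = COP × Ẇ = 7832 W; the resistance heater delivers Ẇ = 1080 W.
Extra = (COP − 1)·Ẇ = 6752 W.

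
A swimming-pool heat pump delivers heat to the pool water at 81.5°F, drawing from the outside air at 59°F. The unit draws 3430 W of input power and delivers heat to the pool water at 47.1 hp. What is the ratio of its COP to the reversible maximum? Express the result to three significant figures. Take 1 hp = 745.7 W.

Converting, Q̇_H = 47.10 hp = 35120 W, so COP_actual = Q̇_H/Ẇ = 35120/3430 = 10.24.
In absolute terms T_C = 288.15 K and T_H = 300.65 K, so ΔT = 12.50 K.
COP_Carnot = T_H/ΔT = 300.65/12.50 = 24.05.
η_II = COP_actual/COP_Carnot = 10.24/24.05 = 0.4257.

0.426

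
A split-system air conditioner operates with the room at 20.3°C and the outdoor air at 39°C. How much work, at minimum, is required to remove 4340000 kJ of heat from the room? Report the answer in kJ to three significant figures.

In absolute terms T_C = 293.45 K and T_H = 312.15 K, so ΔT = 18.70 K.
The reversible limit is COP_R = T_C/ΔT = 15.69, so W_min = Q_C/COP = Q_C·ΔT/T_C.
W_min = 4340000 × 18.70/293.45 = 276600 kJ.

277000 kJ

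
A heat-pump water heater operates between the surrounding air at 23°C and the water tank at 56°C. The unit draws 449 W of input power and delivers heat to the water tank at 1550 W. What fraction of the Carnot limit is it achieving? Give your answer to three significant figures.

0.346

COP_actual = Q̇_H/Ẇ = 1550/449.0 = 3.452.
In absolute terms T_C = 296.15 K and T_H = 329.15 K, so ΔT = 33.00 K.
COP_Carnot = T_H/ΔT = 329.15/33.00 = 9.974.
η_II = COP_actual/COP_Carnot = 3.452/9.974 = 0.3461.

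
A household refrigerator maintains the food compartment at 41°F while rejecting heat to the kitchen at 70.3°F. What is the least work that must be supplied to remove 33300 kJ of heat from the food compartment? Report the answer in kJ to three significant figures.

1950 kJ

In absolute terms T_C = 278.15 K and T_H = 294.43 K, so ΔT = 16.28 K.
The reversible limit is COP_R = T_C/ΔT = 17.09, so W_min = Q_C/COP = Q_C·ΔT/T_C.
W_min = 33300 × 16.28/278.15 = 1949 kJ.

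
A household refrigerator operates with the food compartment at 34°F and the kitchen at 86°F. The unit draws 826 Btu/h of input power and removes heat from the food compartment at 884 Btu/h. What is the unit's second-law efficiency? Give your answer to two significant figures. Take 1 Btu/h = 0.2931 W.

0.11

COP_actual = Q̇_C/Ẇ = 884.0/826.0 = 1.070.
In absolute terms T_C = 274.26 K and T_H = 303.15 K, so ΔT = 28.89 K.
COP_Carnot = T_C/ΔT = 274.26/28.89 = 9.494.
η_II = COP_actual/COP_Carnot = 1.070/9.494 = 0.1127.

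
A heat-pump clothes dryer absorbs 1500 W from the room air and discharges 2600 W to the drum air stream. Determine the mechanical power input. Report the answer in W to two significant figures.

For a cyclic device the first law requires Q̇_H = Q̇_C + Ẇ.
Ẇ = Q̇_H − Q̇_C = 1100 W.

1100 W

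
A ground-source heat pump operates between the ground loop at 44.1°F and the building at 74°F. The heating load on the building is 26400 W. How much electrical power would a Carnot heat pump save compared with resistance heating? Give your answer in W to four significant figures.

24920 W

In absolute terms T_C = 279.87 K and T_H = 296.48 K, so ΔT = 16.61 K.
COP_Carnot = T_H/ΔT = 296.48/16.61 = 17.85.
Resistance heating needs Ẇ_res = Q̇_H = 26400 W; the reversible heat pump needs only Ẇ_hp = Q̇_H/COP = 1479 W.
Saving = 26400 − 1479 = 24920 W.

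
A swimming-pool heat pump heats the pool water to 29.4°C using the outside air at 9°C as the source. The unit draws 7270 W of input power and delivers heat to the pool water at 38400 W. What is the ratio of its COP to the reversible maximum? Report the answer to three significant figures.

0.356

COP_actual = Q̇_H/Ẇ = 38400/7270 = 5.282.
In absolute terms T_C = 282.15 K and T_H = 302.55 K, so ΔT = 20.40 K.
COP_Carnot = T_H/ΔT = 302.55/20.40 = 14.83.
η_II = COP_actual/COP_Carnot = 5.282/14.83 = 0.3561.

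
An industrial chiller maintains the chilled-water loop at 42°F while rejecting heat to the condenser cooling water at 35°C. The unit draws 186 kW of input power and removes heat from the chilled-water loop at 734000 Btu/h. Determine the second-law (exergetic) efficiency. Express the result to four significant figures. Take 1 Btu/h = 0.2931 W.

Converting, Q̇_C = 734000 Btu/h = 215.1 kW, so COP_actual = Q̇_C/Ẇ = 215.1/186.0 = 1.157.
In absolute terms T_C = 278.71 K and T_H = 308.15 K, so ΔT = 29.44 K.
COP_Carnot = T_C/ΔT = 278.71/29.44 = 9.465.
η_II = COP_actual/COP_Carnot = 1.157/9.465 = 0.1222.

0.1222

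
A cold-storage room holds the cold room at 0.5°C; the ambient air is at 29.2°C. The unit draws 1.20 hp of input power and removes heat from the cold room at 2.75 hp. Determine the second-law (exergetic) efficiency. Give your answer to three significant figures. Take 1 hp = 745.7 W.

COP_actual = Q̇_C/Ẇ = 2.750/1.200 = 2.292.
In absolute terms T_C = 273.65 K and T_H = 302.35 K, so ΔT = 28.70 K.
COP_Carnot = T_C/ΔT = 273.65/28.70 = 9.535.
η_II = COP_actual/COP_Carnot = 2.292/9.535 = 0.2403.

0.240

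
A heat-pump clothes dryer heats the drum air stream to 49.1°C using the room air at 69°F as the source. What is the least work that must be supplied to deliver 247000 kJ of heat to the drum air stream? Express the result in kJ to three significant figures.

In absolute terms T_C = 293.71 K and T_H = 322.25 K, so ΔT = 28.54 K.
The reversible limit is COP_HP = T_H/ΔT = 11.29, so W_min = Q_H/COP = Q_H·ΔT/T_H.
W_min = 247000 × 28.54/322.25 = 21880 kJ.

21900 kJ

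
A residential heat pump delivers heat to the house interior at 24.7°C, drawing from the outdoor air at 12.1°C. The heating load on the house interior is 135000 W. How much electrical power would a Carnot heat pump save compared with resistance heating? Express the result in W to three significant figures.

129000 W

In absolute terms T_C = 285.25 K and T_H = 297.85 K, so ΔT = 12.60 K.
COP_Carnot = T_H/ΔT = 297.85/12.60 = 23.64.
Resistance heating needs Ẇ_res = Q̇_H = 135000 W; the reversible heat pump needs only Ẇ_hp = Q̇_H/COP = 5711 W.
Saving = 135000 − 5711 = 129300 W.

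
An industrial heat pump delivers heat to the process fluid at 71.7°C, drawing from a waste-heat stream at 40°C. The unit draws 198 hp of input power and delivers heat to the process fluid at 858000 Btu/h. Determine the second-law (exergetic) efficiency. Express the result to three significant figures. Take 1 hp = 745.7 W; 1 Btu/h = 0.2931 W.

0.157

Converting, Q̇_H = 858000 Btu/h = 337.2 hp, so COP_actual = Q̇_H/Ẇ = 337.2/198.0 = 1.703.
In absolute terms T_C = 313.15 K and T_H = 344.85 K, so ΔT = 31.70 K.
COP_Carnot = T_H/ΔT = 344.85/31.70 = 10.88.
η_II = COP_actual/COP_Carnot = 1.703/10.88 = 0.1566.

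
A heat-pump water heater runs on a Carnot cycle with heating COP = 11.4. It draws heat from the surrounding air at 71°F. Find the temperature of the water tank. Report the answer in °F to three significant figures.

COP_HP = T_H/(T_H − T_C) rearranges to T_H = COP·T_C/(COP − 1).
With T_C = 294.82 K, T_H = 11.4 × 294.82/10.40 = 323.16 K.
Converting, 323.16 K = 122.03°F.

122 °F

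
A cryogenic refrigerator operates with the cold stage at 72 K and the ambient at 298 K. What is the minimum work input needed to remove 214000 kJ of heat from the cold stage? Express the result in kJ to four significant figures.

671700 kJ

The reservoir spacing is ΔT = 298 − 72 = 226.0 K.
The reversible limit is COP_R = T_C/ΔT = 0.3186, so W_min = Q_C/COP = Q_C·ΔT/T_C.
W_min = 214000 × 226.0/72.00 = 671700 kJ.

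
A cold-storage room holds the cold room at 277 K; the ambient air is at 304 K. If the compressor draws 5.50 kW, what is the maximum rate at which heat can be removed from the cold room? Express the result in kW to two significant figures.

56 kW

The reservoir spacing is ΔT = 304 − 277 = 27.00 K.
COP_Carnot = T_C/ΔT = 277.00/27.00 = 10.26.
Q̇_max = COP_Carnot × Ẇ = 10.26 × 5.500 kW = 56.43 kW.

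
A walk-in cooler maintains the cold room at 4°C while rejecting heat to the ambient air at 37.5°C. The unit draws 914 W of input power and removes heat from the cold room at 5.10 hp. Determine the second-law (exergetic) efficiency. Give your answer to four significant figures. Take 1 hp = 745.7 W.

0.5029

Converting, Q̇_C = 5.100 hp = 3803 W, so COP_actual = Q̇_C/Ẇ = 3803/914.0 = 4.161.
In absolute terms T_C = 277.15 K and T_H = 310.65 K, so ΔT = 33.50 K.
COP_Carnot = T_C/ΔT = 277.15/33.50 = 8.273.
η_II = COP_actual/COP_Carnot = 4.161/8.273 = 0.5029.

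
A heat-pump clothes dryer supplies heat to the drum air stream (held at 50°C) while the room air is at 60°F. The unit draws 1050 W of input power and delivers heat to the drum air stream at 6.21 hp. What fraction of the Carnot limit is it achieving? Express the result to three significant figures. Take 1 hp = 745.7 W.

0.470

Converting, Q̇_H = 6.210 hp = 4631 W, so COP_actual = Q̇_H/Ẇ = 4631/1050 = 4.410.
In absolute terms T_C = 288.71 K and T_H = 323.15 K, so ΔT = 34.44 K.
COP_Carnot = T_H/ΔT = 323.15/34.44 = 9.382.
η_II = COP_actual/COP_Carnot = 4.410/9.382 = 0.4701.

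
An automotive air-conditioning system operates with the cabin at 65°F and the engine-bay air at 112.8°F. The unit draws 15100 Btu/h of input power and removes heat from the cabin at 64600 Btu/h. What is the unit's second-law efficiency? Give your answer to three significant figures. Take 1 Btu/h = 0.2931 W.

COP_actual = Q̇_C/Ẇ = 64600/15100 = 4.278.
In absolute terms T_C = 291.48 K and T_H = 318.04 K, so ΔT = 26.56 K.
COP_Carnot = T_C/ΔT = 291.48/26.56 = 10.98.
η_II = COP_actual/COP_Carnot = 4.278/10.98 = 0.3898.

0.390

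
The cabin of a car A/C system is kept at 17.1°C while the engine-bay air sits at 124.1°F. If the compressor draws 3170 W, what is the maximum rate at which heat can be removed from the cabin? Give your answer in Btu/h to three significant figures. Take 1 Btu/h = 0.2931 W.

92100 Btu/h

In absolute terms T_C = 290.25 K and T_H = 324.32 K, so ΔT = 34.07 K.
COP_Carnot = T_C/ΔT = 290.25/34.07 = 8.520.
Q̇_max = COP_Carnot × Ẇ = 8.520 × 3170 W = 27010 W = 92150 Btu/h.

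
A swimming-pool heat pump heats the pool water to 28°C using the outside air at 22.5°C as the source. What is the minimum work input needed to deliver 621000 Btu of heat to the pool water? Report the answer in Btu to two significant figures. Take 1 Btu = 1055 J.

11000 Btu

In absolute terms T_C = 295.65 K and T_H = 301.15 K, so ΔT = 5.500 K.
The reversible limit is COP_HP = T_H/ΔT = 54.75, so W_min = Q_H/COP = Q_H·ΔT/T_H.
W_min = 621000 × 5.500/301.15 = 11340 Btu.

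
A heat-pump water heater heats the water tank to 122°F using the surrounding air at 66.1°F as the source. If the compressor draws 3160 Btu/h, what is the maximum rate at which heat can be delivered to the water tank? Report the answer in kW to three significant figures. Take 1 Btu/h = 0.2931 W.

9.64 kW

In absolute terms T_C = 292.09 K and T_H = 323.15 K, so ΔT = 31.06 K.
COP_Carnot = T_H/ΔT = 323.15/31.06 = 10.41.
Q̇_max = COP_Carnot × Ẇ = 10.41 × 3160 Btu/h = 32880 Btu/h = 9.638 kW.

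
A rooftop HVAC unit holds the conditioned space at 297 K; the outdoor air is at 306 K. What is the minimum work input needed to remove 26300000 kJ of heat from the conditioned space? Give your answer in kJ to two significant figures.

The reservoir spacing is ΔT = 306 − 297 = 9.000 K.
The reversible limit is COP_R = T_C/ΔT = 33.00, so W_min = Q_C/COP = Q_C·ΔT/T_C.
W_min = 26300000 × 9.000/297.00 = 797000 kJ.

800000 kJ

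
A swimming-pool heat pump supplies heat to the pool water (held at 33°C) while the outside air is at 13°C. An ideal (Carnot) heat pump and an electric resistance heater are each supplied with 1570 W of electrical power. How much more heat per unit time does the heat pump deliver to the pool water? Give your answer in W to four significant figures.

22460 W

In absolute terms T_C = 286.15 K and T_H = 306.15 K, so ΔT = 20.00 K.
COP_Carnot = T_H/ΔT = 306.15/20.00 = 15.31.
The heat pump delivers Q̇_H = COP × Ẇ = 24030 W; the resistance heater delivers Ẇ = 1570 W.
Extra = (COP − 1)·Ẇ = 22460 W.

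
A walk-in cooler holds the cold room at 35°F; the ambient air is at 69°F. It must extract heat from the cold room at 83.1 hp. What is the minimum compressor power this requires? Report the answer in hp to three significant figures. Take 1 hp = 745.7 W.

In absolute terms T_C = 274.82 K and T_H = 293.71 K, so ΔT = 18.89 K.
COP_Carnot = T_C/ΔT = 274.82/18.89 = 14.55.
Ẇ_min = Q̇/COP_Carnot = 83.10/14.55 = 5.712 hp.

5.71 hp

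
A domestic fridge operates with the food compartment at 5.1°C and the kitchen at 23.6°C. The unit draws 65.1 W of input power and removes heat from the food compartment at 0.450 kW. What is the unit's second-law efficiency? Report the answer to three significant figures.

0.460

Converting, Q̇_C = 0.4500 kW = 450.0 W, so COP_actual = Q̇_C/Ẇ = 450.0/65.10 = 6.912.
In absolute terms T_C = 278.25 K and T_H = 296.75 K, so ΔT = 18.50 K.
COP_Carnot = T_C/ΔT = 278.25/18.50 = 15.04.
η_II = COP_actual/COP_Carnot = 6.912/15.04 = 0.4596.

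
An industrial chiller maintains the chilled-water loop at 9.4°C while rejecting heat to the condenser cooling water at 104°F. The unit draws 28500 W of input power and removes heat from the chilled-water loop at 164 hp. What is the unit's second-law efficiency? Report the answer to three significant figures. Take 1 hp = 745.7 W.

Converting, Q̇_C = 164.0 hp = 122300 W, so COP_actual = Q̇_C/Ẇ = 122300/28500 = 4.291.
In absolute terms T_C = 282.55 K and T_H = 313.15 K, so ΔT = 30.60 K.
COP_Carnot = T_C/ΔT = 282.55/30.60 = 9.234.
η_II = COP_actual/COP_Carnot = 4.291/9.234 = 0.4647.

0.465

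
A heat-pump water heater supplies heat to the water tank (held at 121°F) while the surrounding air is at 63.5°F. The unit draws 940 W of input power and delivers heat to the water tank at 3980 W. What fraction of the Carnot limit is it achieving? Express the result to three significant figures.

0.419

COP_actual = Q̇_H/Ẇ = 3980/940.0 = 4.234.
In absolute terms T_C = 290.65 K and T_H = 322.59 K, so ΔT = 31.94 K.
COP_Carnot = T_H/ΔT = 322.59/31.94 = 10.10.
η_II = COP_actual/COP_Carnot = 4.234/10.10 = 0.4193.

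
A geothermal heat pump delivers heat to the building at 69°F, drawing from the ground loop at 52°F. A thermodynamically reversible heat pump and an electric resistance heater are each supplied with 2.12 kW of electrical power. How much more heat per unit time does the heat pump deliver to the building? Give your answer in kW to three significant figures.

63.8 kW

In absolute terms T_C = 284.26 K and T_H = 293.71 K, so ΔT = 9.444 K.
COP_Carnot = T_H/ΔT = 293.71/9.444 = 31.10.
The heat pump delivers Q̇_H = COP × Ẇ = 65.93 kW; the resistance heater delivers Ẇ = 2.120 kW.
Extra = (COP − 1)·Ẇ = 63.81 kW.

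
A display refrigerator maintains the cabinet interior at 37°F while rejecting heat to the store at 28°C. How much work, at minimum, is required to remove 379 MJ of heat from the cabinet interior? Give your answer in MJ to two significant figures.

35 MJ

In absolute terms T_C = 275.93 K and T_H = 301.15 K, so ΔT = 25.22 K.
The reversible limit is COP_R = T_C/ΔT = 10.94, so W_min = Q_C/COP = Q_C·ΔT/T_C.
W_min = 379.0 × 25.22/275.93 = 34.64 MJ.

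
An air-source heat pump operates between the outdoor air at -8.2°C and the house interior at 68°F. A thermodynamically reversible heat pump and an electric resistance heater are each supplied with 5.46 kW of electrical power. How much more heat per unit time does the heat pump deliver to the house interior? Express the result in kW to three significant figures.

In absolute terms T_C = 264.95 K and T_H = 293.15 K, so ΔT = 28.20 K.
COP_Carnot = T_H/ΔT = 293.15/28.20 = 10.40.
The heat pump delivers Q̇_H = COP × Ẇ = 56.76 kW; the resistance heater delivers Ẇ = 5.460 kW.
Extra = (COP − 1)·Ẇ = 51.30 kW.

51.3 kW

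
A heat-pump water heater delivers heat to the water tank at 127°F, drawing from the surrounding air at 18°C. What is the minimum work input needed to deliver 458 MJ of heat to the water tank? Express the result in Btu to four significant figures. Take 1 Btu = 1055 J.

46320 Btu

In absolute terms T_C = 291.15 K and T_H = 325.93 K, so ΔT = 34.78 K.
The reversible limit is COP_HP = T_H/ΔT = 9.372, so W_min = Q_H/COP = Q_H·ΔT/T_H.
W_min = 458.0 × 34.78/325.93 = 48.87 MJ = 46320 Btu.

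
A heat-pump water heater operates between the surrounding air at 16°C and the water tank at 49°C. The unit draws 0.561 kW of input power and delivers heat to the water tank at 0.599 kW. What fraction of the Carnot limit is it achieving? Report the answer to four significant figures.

0.1094

COP_actual = Q̇_H/Ẇ = 0.5990/0.5610 = 1.068.
In absolute terms T_C = 289.15 K and T_H = 322.15 K, so ΔT = 33.00 K.
COP_Carnot = T_H/ΔT = 322.15/33.00 = 9.762.
η_II = COP_actual/COP_Carnot = 1.068/9.762 = 0.1094.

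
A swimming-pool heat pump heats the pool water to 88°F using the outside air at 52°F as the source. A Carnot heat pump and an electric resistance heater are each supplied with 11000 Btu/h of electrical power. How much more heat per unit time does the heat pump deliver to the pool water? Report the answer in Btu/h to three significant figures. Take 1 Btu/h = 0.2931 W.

156000 Btu/h

In absolute terms T_C = 284.26 K and T_H = 304.26 K, so ΔT = 20.00 K.
COP_Carnot = T_H/ΔT = 304.26/20.00 = 15.21.
The heat pump delivers Q̇_H = COP × Ẇ = 167300 Btu/h; the resistance heater delivers Ẇ = 11000 Btu/h.
Extra = (COP − 1)·Ẇ = 156300 Btu/h.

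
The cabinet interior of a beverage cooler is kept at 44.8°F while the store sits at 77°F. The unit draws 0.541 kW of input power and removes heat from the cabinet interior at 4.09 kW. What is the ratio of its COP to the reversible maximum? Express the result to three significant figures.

COP_actual = Q̇_C/Ẇ = 4.090/0.5410 = 7.560.
In absolute terms T_C = 280.26 K and T_H = 298.15 K, so ΔT = 17.89 K.
COP_Carnot = T_C/ΔT = 280.26/17.89 = 15.67.
η_II = COP_actual/COP_Carnot = 7.560/15.67 = 0.4826.

0.483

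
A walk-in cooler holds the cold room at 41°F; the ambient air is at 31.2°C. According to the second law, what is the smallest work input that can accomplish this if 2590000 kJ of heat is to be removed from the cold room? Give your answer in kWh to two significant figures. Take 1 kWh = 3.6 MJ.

68 kWh

In absolute terms T_C = 278.15 K and T_H = 304.35 K, so ΔT = 26.20 K.
The reversible limit is COP_R = T_C/ΔT = 10.62, so W_min = Q_C/COP = Q_C·ΔT/T_C.
W_min = 2590000 × 26.20/278.15 = 244000 kJ = 67.77 kWh.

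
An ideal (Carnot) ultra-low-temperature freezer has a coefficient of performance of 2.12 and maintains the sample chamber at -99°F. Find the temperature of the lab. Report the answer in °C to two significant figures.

22 °C

COP_R = T_C/(T_H − T_C) gives T_H − T_C = T_C/COP.
With T_C = 200.37 K, T_H = 200.37 × (1 + 1/2.12) = 294.89 K.
Converting, 294.89 K = 21.74°C.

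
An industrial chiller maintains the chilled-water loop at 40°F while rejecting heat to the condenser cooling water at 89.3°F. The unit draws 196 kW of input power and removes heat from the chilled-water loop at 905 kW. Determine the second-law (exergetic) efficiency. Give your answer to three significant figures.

0.456

COP_actual = Q̇_C/Ẇ = 905.0/196.0 = 4.617.
In absolute terms T_C = 277.59 K and T_H = 304.98 K, so ΔT = 27.39 K.
COP_Carnot = T_C/ΔT = 277.59/27.39 = 10.14.
η_II = COP_actual/COP_Carnot = 4.617/10.14 = 0.4556.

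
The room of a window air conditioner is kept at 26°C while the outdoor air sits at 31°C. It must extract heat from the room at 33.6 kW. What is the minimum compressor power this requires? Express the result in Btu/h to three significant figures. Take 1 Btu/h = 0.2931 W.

In absolute terms T_C = 299.15 K and T_H = 304.15 K, so ΔT = 5.000 K.
COP_Carnot = T_C/ΔT = 299.15/5.000 = 59.83.
Ẇ_min = Q̇/COP_Carnot = 33.60/59.83 = 0.5616 kW = 1916 Btu/h.

1920 Btu/h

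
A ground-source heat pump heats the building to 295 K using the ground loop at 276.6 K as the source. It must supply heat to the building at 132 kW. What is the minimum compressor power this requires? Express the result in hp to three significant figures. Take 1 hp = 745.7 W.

The reservoir spacing is ΔT = 295 − 276.6 = 18.40 K.
COP_Carnot = T_H/ΔT = 295.00/18.40 = 16.03.
Ẇ_min = Q̇/COP_Carnot = 132.0/16.03 = 8.233 kW = 11.04 hp.

11.0 hp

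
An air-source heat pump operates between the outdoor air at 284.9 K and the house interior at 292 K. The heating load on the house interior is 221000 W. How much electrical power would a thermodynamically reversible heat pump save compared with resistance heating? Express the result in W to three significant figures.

The reservoir spacing is ΔT = 292 − 284.9 = 7.100 K.
COP_Carnot = T_H/ΔT = 292.00/7.100 = 41.13.
Resistance heating needs Ẇ_res = Q̇_H = 221000 W; the reversible heat pump needs only Ẇ_hp = Q̇_H/COP = 5374 W.
Saving = 221000 − 5374 = 215600 W.

216000 W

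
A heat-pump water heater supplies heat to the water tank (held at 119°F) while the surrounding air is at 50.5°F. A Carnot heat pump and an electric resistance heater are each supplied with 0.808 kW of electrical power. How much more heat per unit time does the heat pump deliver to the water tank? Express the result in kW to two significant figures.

6.0 kW

In absolute terms T_C = 283.43 K and T_H = 321.48 K, so ΔT = 38.06 K.
COP_Carnot = T_H/ΔT = 321.48/38.06 = 8.448.
The heat pump delivers Q̇_H = COP × Ẇ = 6.826 kW; the resistance heater delivers Ẇ = 0.8080 kW.
Extra = (COP − 1)·Ẇ = 6.018 kW.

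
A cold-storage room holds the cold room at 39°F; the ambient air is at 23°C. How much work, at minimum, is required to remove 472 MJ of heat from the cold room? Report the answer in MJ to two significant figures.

In absolute terms T_C = 277.04 K and T_H = 296.15 K, so ΔT = 19.11 K.
The reversible limit is COP_R = T_C/ΔT = 14.50, so W_min = Q_C/COP = Q_C·ΔT/T_C.
W_min = 472.0 × 19.11/277.04 = 32.56 MJ.

33 MJ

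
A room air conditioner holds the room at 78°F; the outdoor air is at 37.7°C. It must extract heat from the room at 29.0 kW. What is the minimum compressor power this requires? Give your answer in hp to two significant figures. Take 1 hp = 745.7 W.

In absolute terms T_C = 298.71 K and T_H = 310.85 K, so ΔT = 12.14 K.
COP_Carnot = T_C/ΔT = 298.71/12.14 = 24.60.
Ẇ_min = Q̇/COP_Carnot = 29.00/24.60 = 1.179 kW = 1.581 hp.

1.6 hp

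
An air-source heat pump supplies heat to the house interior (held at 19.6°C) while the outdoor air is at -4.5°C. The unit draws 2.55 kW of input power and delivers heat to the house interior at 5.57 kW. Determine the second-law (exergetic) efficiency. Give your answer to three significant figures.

0.180

COP_actual = Q̇_H/Ẇ = 5.570/2.550 = 2.184.
In absolute terms T_C = 268.65 K and T_H = 292.75 K, so ΔT = 24.10 K.
COP_Carnot = T_H/ΔT = 292.75/24.10 = 12.15.
η_II = COP_actual/COP_Carnot = 2.184/12.15 = 0.1798.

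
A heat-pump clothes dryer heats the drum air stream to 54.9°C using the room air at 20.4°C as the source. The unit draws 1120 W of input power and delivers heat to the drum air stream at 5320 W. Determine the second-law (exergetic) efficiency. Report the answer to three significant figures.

COP_actual = Q̇_H/Ẇ = 5320/1120 = 4.750.
In absolute terms T_C = 293.55 K and T_H = 328.05 K, so ΔT = 34.50 K.
COP_Carnot = T_H/ΔT = 328.05/34.50 = 9.509.
η_II = COP_actual/COP_Carnot = 4.750/9.509 = 0.4995.

0.500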